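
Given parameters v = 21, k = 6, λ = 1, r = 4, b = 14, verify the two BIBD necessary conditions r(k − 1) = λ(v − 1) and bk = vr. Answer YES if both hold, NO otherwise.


Condition (i): r(k − 1) = 4·5 = 20; λ(v − 1) = 1·20 = 20. Match? YES.
Condition (ii): bk = 14·6 = 84; vr = 21·4 = 84. Match? YES.
Both conditions hold? YES.

YES


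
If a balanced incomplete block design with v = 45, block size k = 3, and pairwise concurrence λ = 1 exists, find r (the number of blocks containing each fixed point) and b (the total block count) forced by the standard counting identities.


Any 2-(v, k, λ) BIBD satisfies two necessary conditions:
  (i)  Each point sits in r blocks, and counting incidences through any fixed point gives r(k − 1) = λ(v − 1), so r = λ(v − 1)/(k − 1).
  (ii) Total incidences bk = vr, so b = vr/k.
Step 1: r = λ(v − 1)/(k − 1) = 1·(45 − 1)/(3 − 1) = 1·44/2 = 44/2 = 22.
Step 2: b = vr/k = 45·22/3 = 990/3 = 330.
Check integrality: r = 22 ∈ Z ✓, b = 330 ∈ Z ✓.
(These identities are necessary conditions: they determine r and b for any design with these parameters, but do not by themselves prove that one exists.)

r = 22, b = 330.


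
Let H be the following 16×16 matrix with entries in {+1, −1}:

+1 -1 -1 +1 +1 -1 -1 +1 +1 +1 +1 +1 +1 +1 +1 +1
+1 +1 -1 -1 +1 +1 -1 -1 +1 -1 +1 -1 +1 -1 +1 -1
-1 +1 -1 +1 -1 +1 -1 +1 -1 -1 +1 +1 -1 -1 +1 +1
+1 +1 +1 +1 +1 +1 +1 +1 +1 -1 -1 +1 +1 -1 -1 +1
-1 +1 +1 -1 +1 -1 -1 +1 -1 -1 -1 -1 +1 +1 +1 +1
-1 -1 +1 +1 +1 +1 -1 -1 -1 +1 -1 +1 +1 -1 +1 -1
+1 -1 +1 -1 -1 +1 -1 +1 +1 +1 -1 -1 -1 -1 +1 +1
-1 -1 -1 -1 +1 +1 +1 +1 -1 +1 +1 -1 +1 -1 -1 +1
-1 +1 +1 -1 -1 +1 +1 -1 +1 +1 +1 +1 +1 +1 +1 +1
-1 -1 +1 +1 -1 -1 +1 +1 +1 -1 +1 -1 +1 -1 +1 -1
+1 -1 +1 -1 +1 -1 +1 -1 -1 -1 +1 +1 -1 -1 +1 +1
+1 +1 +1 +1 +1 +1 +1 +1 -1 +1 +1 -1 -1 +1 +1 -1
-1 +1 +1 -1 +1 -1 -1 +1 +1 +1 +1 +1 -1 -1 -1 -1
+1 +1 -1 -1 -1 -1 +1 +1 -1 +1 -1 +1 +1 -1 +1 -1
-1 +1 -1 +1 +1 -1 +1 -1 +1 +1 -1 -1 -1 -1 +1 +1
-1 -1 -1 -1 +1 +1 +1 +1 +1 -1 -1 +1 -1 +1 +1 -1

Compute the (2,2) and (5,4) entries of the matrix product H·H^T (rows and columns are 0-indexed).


Row 2 of H: [-1, 1, -1, 1, -1, 1, -1, 1, -1, -1, 1, 1, -1, -1, 1, 1].
Row 4 of H: [-1, 1, 1, -1, 1, -1, -1, 1, -1, -1, -1, -1, 1, 1, 1, 1].
Row 5 of H: [-1, -1, 1, 1, 1, 1, -1, -1, -1, 1, -1, 1, 1, -1, 1, -1].
(H·H^T)[2][2] = Σ_j H[2][j]·H[2][j] = (-1)² + (1)² + (-1)² + (1)² + (-1)² + (1)² + (-1)² + (1)² + (-1)² + (-1)² + (1)² + (1)² + (-1)² + (-1)² + (1)² + (1)² = 1 + 1 + 1 + 1 + 1 + 1 + 1 + 1 + 1 + 1 + 1 + 1 + 1 + 1 + 1 + 1 = 16.
(H·H^T)[5][4] = Σ_j H[5][j]·H[4][j] = (-1)·(-1) + (-1)·(1) + (1)·(1) + (1)·(-1) + (1)·(1) + (1)·(-1) + (-1)·(-1) + (-1)·(1) + (-1)·(-1) + (1)·(-1) + (-1)·(-1) + (1)·(-1) + (1)·(1) + (-1)·(1) + (1)·(1) + (-1)·(1) = 1 + -1 + 1 + -1 + 1 + -1 + 1 + -1 + 1 + -1 + 1 + -1 + 1 + -1 + 1 + -1 = 0.
So rows 5 and 4 are orthogonal; the diagonal entry equals n = 16.

(2,2) entry = 16; (5,4) entry = 0.


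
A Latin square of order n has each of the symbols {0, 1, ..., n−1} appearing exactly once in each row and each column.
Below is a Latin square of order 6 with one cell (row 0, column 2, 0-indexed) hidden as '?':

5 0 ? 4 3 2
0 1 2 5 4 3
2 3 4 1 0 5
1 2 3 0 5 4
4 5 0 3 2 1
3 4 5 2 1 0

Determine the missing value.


Row 0 contains symbols [0, 2, 3, 4, 5] — missing [1].
Column 2 contains symbols [0, 2, 3, 4, 5] — missing [1].
The missing symbol must appear in both missing sets; intersection = [1].
Therefore the hidden value is 1.

Missing value = 1.


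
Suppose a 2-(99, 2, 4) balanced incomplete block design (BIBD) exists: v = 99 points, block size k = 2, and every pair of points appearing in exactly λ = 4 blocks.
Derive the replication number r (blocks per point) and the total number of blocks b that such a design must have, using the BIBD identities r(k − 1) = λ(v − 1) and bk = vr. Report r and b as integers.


Any 2-(v, k, λ) BIBD satisfies two necessary conditions:
  (i)  Each point sits in r blocks, and counting incidences through any fixed point gives r(k − 1) = λ(v − 1), so r = λ(v − 1)/(k − 1).
  (ii) Total incidences bk = vr, so b = vr/k.
Step 1: r = λ(v − 1)/(k − 1) = 4·(99 − 1)/(2 − 1) = 4·98/1 = 392/1 = 392.
Step 2: b = vr/k = 99·392/2 = 38808/2 = 19404.
Check integrality: r = 392 ∈ Z ✓, b = 19404 ∈ Z ✓.
(These identities are necessary conditions: they determine r and b for any design with these parameters, but do not by themselves prove that one exists.)

r = 392, b = 19404.


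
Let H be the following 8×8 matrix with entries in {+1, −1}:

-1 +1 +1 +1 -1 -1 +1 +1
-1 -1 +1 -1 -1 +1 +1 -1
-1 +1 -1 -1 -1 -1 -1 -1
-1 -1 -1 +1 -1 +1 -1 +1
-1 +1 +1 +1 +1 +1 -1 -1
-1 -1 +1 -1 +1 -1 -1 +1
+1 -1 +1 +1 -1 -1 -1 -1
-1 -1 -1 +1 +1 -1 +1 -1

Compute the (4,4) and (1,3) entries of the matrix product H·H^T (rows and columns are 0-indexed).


Row 1 of H: [-1, -1, 1, -1, -1, 1, 1, -1].
Row 3 of H: [-1, -1, -1, 1, -1, 1, -1, 1].
Row 4 of H: [-1, 1, 1, 1, 1, 1, -1, -1].
(H·H^T)[4][4] = Σ_j H[4][j]·H[4][j] = (-1)² + (1)² + (1)² + (1)² + (1)² + (1)² + (-1)² + (-1)² = 1 + 1 + 1 + 1 + 1 + 1 + 1 + 1 = 8.
(H·H^T)[1][3] = Σ_j H[1][j]·H[3][j] = (-1)·(-1) + (-1)·(-1) + (1)·(-1) + (-1)·(1) + (-1)·(-1) + (1)·(1) + (1)·(-1) + (-1)·(1) = 1 + 1 + -1 + -1 + 1 + 1 + -1 + -1 = 0.
So rows 1 and 3 are orthogonal; the diagonal entry equals n = 8.

(4,4) entry = 8; (1,3) entry = 0.


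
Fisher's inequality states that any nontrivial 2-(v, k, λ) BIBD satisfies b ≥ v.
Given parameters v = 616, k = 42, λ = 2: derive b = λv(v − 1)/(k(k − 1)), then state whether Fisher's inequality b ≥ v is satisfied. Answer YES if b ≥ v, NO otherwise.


b = λv(v − 1)/(k(k − 1)) = 2·616·615/(42·41) = 757680/1722 = 440.
Compare with v = 616: b < v, so Fisher's inequality fails.

NO


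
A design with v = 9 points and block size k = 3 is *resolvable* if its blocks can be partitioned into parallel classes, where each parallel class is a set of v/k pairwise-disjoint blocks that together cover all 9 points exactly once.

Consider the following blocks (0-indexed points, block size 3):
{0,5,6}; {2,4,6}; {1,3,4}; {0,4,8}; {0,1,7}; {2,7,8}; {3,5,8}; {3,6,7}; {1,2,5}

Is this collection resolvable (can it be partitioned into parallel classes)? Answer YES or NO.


v = 9, block size k = 3, number of blocks = 9.
For resolvability, blocks must partition into parallel classes of size v/k = 3.
Total blocks must therefore be a multiple of 3: 9 = 3·3 + 0 ⇒ divisible ✓.
Greedy packing gives 3 candidate class(es). Each should be a full parallel class (size 3, covers all 9 points).
  Class 1 (3 blocks): {0,5,6}; {1,3,4}; {2,7,8}. Points covered: [0, 1, 2, 3, 4, 5, 6, 7, 8].
  Class 2 (3 blocks): {2,4,6}; {0,1,7}; {3,5,8}. Points covered: [0, 1, 2, 3, 4, 5, 6, 7, 8].
  Class 3 (3 blocks): {0,4,8}; {3,6,7}; {1,2,5}. Points covered: [0, 1, 2, 3, 4, 5, 6, 7, 8].
All classes full (size 3)? YES. All classes cover every point? YES.
Resolvable? YES.

YES


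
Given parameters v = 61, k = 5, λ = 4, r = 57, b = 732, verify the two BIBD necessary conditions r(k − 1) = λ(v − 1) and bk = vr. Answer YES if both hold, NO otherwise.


Condition (i): r(k − 1) = 57·4 = 228; λ(v − 1) = 4·60 = 240. Match? NO.
Condition (ii): bk = 732·5 = 3660; vr = 61·57 = 3477. Match? NO.
Both conditions hold? NO.

NO


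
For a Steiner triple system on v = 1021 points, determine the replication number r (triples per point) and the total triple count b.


An STS(v) is a 2-(v, 3, 1) BIBD: block size k = 3, λ = 1.
Replication: r(k − 1) = λ(v − 1) ⇒ r·2 = 1021 − 1 = 1020 ⇒ r = 510.
Block count: b = v(v − 1)/6 = 1021·1020/6 = 1041420/6 = 173570.
(Check via bk = vr: 173570·3 = 520710 = 1021·510 = 520710 ✓.)

r = 510, b = 173570.


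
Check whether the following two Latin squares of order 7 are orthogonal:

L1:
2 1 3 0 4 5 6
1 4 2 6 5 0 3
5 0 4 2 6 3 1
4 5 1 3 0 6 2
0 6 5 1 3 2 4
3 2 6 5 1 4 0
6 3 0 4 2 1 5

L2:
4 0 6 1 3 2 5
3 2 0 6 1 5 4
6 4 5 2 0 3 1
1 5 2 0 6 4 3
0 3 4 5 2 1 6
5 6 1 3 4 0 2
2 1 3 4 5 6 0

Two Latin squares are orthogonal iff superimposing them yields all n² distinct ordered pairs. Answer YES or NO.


Form the n² = 49 superimposed pairs (L1[i][j], L2[i][j]), row by row (rows and columns indexed from 0):
row 0: (2,4) (1,0) (3,6) (0,1) (4,3) (5,2) (6,5)
row 1: (1,3) (4,2) (2,0) (6,6) (5,1) (0,5) (3,4)
row 2: (5,6) (0,4) (4,5) (2,2) (6,0) (3,3) (1,1)
row 3: (4,1) (5,5) (1,2) (3,0) (0,6) (6,4) (2,3)
row 4: (0,0) (6,3) (5,4) (1,5) (3,2) (2,1) (4,6)
row 5: (3,5) (2,6) (6,1) (5,3) (1,4) (4,0) (0,2)
row 6: (6,2) (3,1) (0,3) (4,4) (2,5) (1,6) (5,0)
Orthogonality requires all 49 pairs distinct.
Check by first coordinate: for each symbol s of L1, list the L2 entries in the n cells where L1 = s; they must all differ.
  L1 = 0: L2 entries (in reading order) 1, 5, 4, 6, 0, 2, 3 — all 7 distinct ✓
  L1 = 1: L2 entries (in reading order) 0, 3, 1, 2, 5, 4, 6 — all 7 distinct ✓
  L1 = 2: L2 entries (in reading order) 4, 0, 2, 3, 1, 6, 5 — all 7 distinct ✓
  L1 = 3: L2 entries (in reading order) 6, 4, 3, 0, 2, 5, 1 — all 7 distinct ✓
  L1 = 4: L2 entries (in reading order) 3, 2, 5, 1, 6, 0, 4 — all 7 distinct ✓
  L1 = 5: L2 entries (in reading order) 2, 1, 6, 5, 4, 3, 0 — all 7 distinct ✓
  L1 = 6: L2 entries (in reading order) 5, 6, 0, 4, 3, 1, 2 — all 7 distinct ✓
Every symbol of L1 meets every symbol of L2 exactly once, so all 49 pairs are distinct (49 of 49).
Conclusion: YES.

YES


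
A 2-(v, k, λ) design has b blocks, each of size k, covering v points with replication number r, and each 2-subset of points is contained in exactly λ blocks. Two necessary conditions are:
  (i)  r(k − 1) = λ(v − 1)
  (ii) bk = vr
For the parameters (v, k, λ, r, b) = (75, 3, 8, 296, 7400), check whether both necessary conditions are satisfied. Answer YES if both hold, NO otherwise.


Condition (i): r(k − 1) = 296·2 = 592; λ(v − 1) = 8·74 = 592. Match? YES.
Condition (ii): bk = 7400·3 = 22200; vr = 75·296 = 22200. Match? YES.
Both conditions hold? YES.

YES


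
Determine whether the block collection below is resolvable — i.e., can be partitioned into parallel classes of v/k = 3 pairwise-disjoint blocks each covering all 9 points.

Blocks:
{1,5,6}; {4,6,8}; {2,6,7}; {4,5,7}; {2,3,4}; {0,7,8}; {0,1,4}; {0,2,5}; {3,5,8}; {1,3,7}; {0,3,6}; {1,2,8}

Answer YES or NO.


v = 9, block size k = 3, number of blocks = 12.
For resolvability, blocks must partition into parallel classes of size v/k = 3.
Total blocks must therefore be a multiple of 3: 12 = 3·4 + 0 ⇒ divisible ✓.
Greedy packing gives 4 candidate class(es). Each should be a full parallel class (size 3, covers all 9 points).
  Class 1 (3 blocks): {1,5,6}; {2,3,4}; {0,7,8}. Points covered: [0, 1, 2, 3, 4, 5, 6, 7, 8].
  Class 2 (3 blocks): {4,6,8}; {0,2,5}; {1,3,7}. Points covered: [0, 1, 2, 3, 4, 5, 6, 7, 8].
  Class 3 (3 blocks): {2,6,7}; {0,1,4}; {3,5,8}. Points covered: [0, 1, 2, 3, 4, 5, 6, 7, 8].
  Class 4 (3 blocks): {4,5,7}; {0,3,6}; {1,2,8}. Points covered: [0, 1, 2, 3, 4, 5, 6, 7, 8].
All classes full (size 3)? YES. All classes cover every point? YES.
Resolvable? YES.

YES


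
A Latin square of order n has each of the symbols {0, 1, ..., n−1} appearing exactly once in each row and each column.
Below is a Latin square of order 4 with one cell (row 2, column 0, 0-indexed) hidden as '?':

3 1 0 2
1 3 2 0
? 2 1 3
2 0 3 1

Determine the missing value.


Row 2 contains symbols [1, 2, 3] — missing [0].
Column 0 contains symbols [1, 2, 3] — missing [0].
The missing symbol must appear in both missing sets; intersection = [0].
Therefore the hidden value is 0.

Missing value = 0.


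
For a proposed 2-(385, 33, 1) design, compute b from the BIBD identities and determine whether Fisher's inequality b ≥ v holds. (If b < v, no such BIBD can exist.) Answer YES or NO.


b = λv(v − 1)/(k(k − 1)) = 1·385·384/(33·32) = 147840/1056 = 140.
Compare with v = 385: b < v, so Fisher's inequality fails.

NO


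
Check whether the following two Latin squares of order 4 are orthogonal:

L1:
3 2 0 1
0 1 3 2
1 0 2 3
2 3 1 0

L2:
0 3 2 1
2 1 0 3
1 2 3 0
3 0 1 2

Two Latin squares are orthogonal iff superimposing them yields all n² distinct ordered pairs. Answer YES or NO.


Form the n² = 16 superimposed pairs (L1[i][j], L2[i][j]), row by row (rows and columns indexed from 0):
row 0: (3,0) (2,3) (0,2) (1,1)
row 1: (0,2) (1,1) (3,0) (2,3)
row 2: (1,1) (0,2) (2,3) (3,0)
row 3: (2,3) (3,0) (1,1) (0,2)
Orthogonality requires all 16 pairs distinct.
But the pair (0,2) repeats: cell (0,2) has L1 = 0, L2 = 2, and cell (1,0) has L1 = 0, L2 = 2.
A repeated pair means some other pair never occurs (only 4 distinct pairs out of 16), so the squares are not orthogonal.
Conclusion: NO.

NO


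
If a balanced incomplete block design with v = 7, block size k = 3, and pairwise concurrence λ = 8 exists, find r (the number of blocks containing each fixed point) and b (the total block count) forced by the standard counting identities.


Any 2-(v, k, λ) BIBD satisfies two necessary conditions:
  (i)  Each point sits in r blocks, and counting incidences through any fixed point gives r(k − 1) = λ(v − 1), so r = λ(v − 1)/(k − 1).
  (ii) Total incidences bk = vr, so b = vr/k.
Step 1: r = λ(v − 1)/(k − 1) = 8·(7 − 1)/(3 − 1) = 8·6/2 = 48/2 = 24.
Step 2: b = vr/k = 7·24/3 = 168/3 = 56.
Check integrality: r = 24 ∈ Z ✓, b = 56 ∈ Z ✓.
(These identities are necessary conditions: they determine r and b for any design with these parameters, but do not by themselves prove that one exists.)

r = 24, b = 56.


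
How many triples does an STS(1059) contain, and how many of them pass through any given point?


An STS(v) is a 2-(v, 3, 1) BIBD: block size k = 3, λ = 1.
Replication: r(k − 1) = λ(v − 1) ⇒ r·2 = 1059 − 1 = 1058 ⇒ r = 529.
Block count: b = v(v − 1)/6 = 1059·1058/6 = 1120422/6 = 186737.
(Check via bk = vr: 186737·3 = 560211 = 1059·529 = 560211 ✓.)

r = 529, b = 186737.


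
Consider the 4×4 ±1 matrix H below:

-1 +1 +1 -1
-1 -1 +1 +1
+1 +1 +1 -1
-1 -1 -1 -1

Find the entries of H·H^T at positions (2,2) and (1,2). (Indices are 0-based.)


Row 1 of H: [-1, -1, 1, 1].
Row 2 of H: [1, 1, 1, -1].
(H·H^T)[2][2] = Σ_j H[2][j]·H[2][j] = (1)² + (1)² + (1)² + (-1)² = 1 + 1 + 1 + 1 = 4.
(H·H^T)[1][2] = Σ_j H[1][j]·H[2][j] = (-1)·(1) + (-1)·(1) + (1)·(1) + (1)·(-1) = -1 + -1 + 1 + -1 = -2.
Rows 1 and 2 are not orthogonal (dot product = -2 ≠ 0), so H is not a Hadamard matrix.

(2,2) entry = 4; (1,2) entry = -2.


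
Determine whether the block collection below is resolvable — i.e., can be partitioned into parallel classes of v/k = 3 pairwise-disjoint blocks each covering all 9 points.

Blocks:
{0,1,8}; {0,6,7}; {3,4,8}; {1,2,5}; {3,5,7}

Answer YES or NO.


v = 9, block size k = 3, number of blocks = 5.
For resolvability, blocks must partition into parallel classes of size v/k = 3.
Total blocks must therefore be a multiple of 3: 5 = 3·1 + 2 ⇒ not divisible ✗.
Resolvable? NO.

NO


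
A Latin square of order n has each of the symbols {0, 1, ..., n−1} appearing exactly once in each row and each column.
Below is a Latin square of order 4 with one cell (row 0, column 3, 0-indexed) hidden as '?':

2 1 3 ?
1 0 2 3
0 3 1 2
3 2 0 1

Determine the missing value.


Row 0 contains symbols [1, 2, 3] — missing [0].
Column 3 contains symbols [1, 2, 3] — missing [0].
The missing symbol must appear in both missing sets; intersection = [0].
Therefore the hidden value is 0.

Missing value = 0.


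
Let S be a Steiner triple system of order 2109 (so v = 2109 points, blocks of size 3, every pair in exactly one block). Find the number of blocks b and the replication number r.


An STS(v) is a 2-(v, 3, 1) BIBD: block size k = 3, λ = 1.
Replication: r(k − 1) = λ(v − 1) ⇒ r·2 = 2109 − 1 = 2108 ⇒ r = 1054.
Block count: bk = vr ⇒ b·3 = 2109·1054 = 2222886 ⇒ b = 740962.
(Check via b = v(v − 1)/6 = 2109·2108/6 = 4445772/6 = 740962.)

r = 1054, b = 740962.


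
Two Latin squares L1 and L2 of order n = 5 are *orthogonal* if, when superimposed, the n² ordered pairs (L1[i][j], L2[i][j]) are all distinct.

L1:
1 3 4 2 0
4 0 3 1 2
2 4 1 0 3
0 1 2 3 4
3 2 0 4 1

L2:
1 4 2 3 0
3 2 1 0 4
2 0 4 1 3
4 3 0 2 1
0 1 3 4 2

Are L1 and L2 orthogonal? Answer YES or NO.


Form the n² = 25 superimposed pairs (L1[i][j], L2[i][j]), row by row (rows and columns indexed from 0):
row 0: (1,1) (3,4) (4,2) (2,3) (0,0)
row 1: (4,3) (0,2) (3,1) (1,0) (2,4)
row 2: (2,2) (4,0) (1,4) (0,1) (3,3)
row 3: (0,4) (1,3) (2,0) (3,2) (4,1)
row 4: (3,0) (2,1) (0,3) (4,4) (1,2)
Orthogonality requires all 25 pairs distinct.
Check by first coordinate: for each symbol s of L1, list the L2 entries in the n cells where L1 = s; they must all differ.
  L1 = 0: L2 entries (in reading order) 0, 2, 1, 4, 3 — all 5 distinct ✓
  L1 = 1: L2 entries (in reading order) 1, 0, 4, 3, 2 — all 5 distinct ✓
  L1 = 2: L2 entries (in reading order) 3, 4, 2, 0, 1 — all 5 distinct ✓
  L1 = 3: L2 entries (in reading order) 4, 1, 3, 2, 0 — all 5 distinct ✓
  L1 = 4: L2 entries (in reading order) 2, 3, 0, 1, 4 — all 5 distinct ✓
Every symbol of L1 meets every symbol of L2 exactly once, so all 25 pairs are distinct (25 of 25).
Conclusion: YES.

YES


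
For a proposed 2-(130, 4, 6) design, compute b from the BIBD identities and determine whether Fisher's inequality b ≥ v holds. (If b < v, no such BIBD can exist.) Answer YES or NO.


b = λv(v − 1)/(k(k − 1)) = 6·130·129/(4·3) = 100620/12 = 8385.
Compare with v = 130: b ≥ v, so Fisher's inequality holds.

YES


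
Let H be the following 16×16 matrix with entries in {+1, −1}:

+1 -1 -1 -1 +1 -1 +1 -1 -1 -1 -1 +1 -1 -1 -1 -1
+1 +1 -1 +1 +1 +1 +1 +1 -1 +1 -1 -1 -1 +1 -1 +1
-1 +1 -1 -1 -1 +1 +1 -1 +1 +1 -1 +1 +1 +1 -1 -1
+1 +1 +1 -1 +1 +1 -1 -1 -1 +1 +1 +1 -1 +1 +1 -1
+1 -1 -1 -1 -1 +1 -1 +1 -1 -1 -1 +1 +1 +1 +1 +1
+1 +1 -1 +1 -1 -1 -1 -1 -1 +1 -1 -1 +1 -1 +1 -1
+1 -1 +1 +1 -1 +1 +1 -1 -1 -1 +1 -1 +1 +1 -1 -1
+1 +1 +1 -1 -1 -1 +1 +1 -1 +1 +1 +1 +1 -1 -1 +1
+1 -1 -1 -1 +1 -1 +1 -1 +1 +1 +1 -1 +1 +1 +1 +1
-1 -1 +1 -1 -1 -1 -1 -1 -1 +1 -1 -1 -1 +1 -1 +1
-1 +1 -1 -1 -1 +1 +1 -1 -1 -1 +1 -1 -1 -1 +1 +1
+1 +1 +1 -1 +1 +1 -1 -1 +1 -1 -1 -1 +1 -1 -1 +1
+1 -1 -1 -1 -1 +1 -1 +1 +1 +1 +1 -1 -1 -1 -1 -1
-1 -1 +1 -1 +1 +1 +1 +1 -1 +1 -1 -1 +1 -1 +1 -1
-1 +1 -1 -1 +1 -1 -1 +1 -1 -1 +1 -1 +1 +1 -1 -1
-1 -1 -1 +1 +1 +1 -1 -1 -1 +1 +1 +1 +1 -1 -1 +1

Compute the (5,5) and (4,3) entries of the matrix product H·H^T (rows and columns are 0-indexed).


Row 3 of H: [1, 1, 1, -1, 1, 1, -1, -1, -1, 1, 1, 1, -1, 1, 1, -1].
Row 4 of H: [1, -1, -1, -1, -1, 1, -1, 1, -1, -1, -1, 1, 1, 1, 1, 1].
Row 5 of H: [1, 1, -1, 1, -1, -1, -1, -1, -1, 1, -1, -1, 1, -1, 1, -1].
(H·H^T)[5][5] = Σ_j H[5][j]·H[5][j] = (1)² + (1)² + (-1)² + (1)² + (-1)² + (-1)² + (-1)² + (-1)² + (-1)² + (1)² + (-1)² + (-1)² + (1)² + (-1)² + (1)² + (-1)² = 1 + 1 + 1 + 1 + 1 + 1 + 1 + 1 + 1 + 1 + 1 + 1 + 1 + 1 + 1 + 1 = 16.
(H·H^T)[4][3] = Σ_j H[4][j]·H[3][j] = (1)·(1) + (-1)·(1) + (-1)·(1) + (-1)·(-1) + (-1)·(1) + (1)·(1) + (-1)·(-1) + (1)·(-1) + (-1)·(-1) + (-1)·(1) + (-1)·(1) + (1)·(1) + (1)·(-1) + (1)·(1) + (1)·(1) + (1)·(-1) = 1 + -1 + -1 + 1 + -1 + 1 + 1 + -1 + 1 + -1 + -1 + 1 + -1 + 1 + 1 + -1 = 0.
So rows 4 and 3 are orthogonal; the diagonal entry equals n = 16.

(5,5) entry = 16; (4,3) entry = 0.


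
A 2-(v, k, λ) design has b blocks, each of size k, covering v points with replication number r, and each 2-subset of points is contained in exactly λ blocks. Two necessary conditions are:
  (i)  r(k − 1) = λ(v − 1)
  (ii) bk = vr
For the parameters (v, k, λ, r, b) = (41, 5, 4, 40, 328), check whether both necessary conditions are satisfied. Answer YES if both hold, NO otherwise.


Condition (i): r(k − 1) = 40·4 = 160; λ(v − 1) = 4·40 = 160. Match? YES.
Condition (ii): bk = 328·5 = 1640; vr = 41·40 = 1640. Match? YES.
Both conditions hold? YES.

YES


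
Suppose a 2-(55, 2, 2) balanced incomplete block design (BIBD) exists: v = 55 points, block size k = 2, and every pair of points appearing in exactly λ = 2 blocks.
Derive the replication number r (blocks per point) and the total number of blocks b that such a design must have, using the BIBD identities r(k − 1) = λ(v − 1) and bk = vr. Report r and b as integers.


Any 2-(v, k, λ) BIBD satisfies two necessary conditions:
  (i)  Each point sits in r blocks, and counting incidences through any fixed point gives r(k − 1) = λ(v − 1), so r = λ(v − 1)/(k − 1).
  (ii) Total incidences bk = vr, so b = vr/k.
Step 1: r = λ(v − 1)/(k − 1) = 2·(55 − 1)/(2 − 1) = 2·54/1 = 108/1 = 108.
Step 2: b = vr/k = 55·108/2 = 5940/2 = 2970.
Check integrality: r = 108 ∈ Z ✓, b = 2970 ∈ Z ✓.
(These identities are necessary conditions: they determine r and b for any design with these parameters, but do not by themselves prove that one exists.)

r = 108, b = 2970.


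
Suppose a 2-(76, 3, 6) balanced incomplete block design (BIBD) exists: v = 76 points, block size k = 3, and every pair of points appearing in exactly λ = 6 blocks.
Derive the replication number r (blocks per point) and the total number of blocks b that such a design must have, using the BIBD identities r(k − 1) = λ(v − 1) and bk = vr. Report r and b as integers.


Any 2-(v, k, λ) BIBD satisfies two necessary conditions:
  (i)  Each point sits in r blocks, and counting incidences through any fixed point gives r(k − 1) = λ(v − 1), so r = λ(v − 1)/(k − 1).
  (ii) Total incidences bk = vr, so b = vr/k.
Step 1: r = λ(v − 1)/(k − 1) = 6·(76 − 1)/(3 − 1) = 6·75/2 = 450/2 = 225.
Step 2: b = vr/k = 76·225/3 = 17100/3 = 5700.
Check integrality: r = 225 ∈ Z ✓, b = 5700 ∈ Z ✓.
(These identities are necessary conditions: they determine r and b for any design with these parameters, but do not by themselves prove that one exists.)

r = 225, b = 5700.


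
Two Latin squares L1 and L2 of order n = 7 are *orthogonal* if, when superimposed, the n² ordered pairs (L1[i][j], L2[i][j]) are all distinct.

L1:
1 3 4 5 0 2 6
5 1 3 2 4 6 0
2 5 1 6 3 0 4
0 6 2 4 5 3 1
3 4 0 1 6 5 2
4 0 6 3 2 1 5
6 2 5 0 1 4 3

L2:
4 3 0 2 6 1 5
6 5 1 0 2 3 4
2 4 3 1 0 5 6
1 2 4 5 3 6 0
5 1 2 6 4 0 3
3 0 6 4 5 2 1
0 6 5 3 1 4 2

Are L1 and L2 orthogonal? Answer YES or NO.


Form the n² = 49 superimposed pairs (L1[i][j], L2[i][j]), row by row (rows and columns indexed from 0):
row 0: (1,4) (3,3) (4,0) (5,2) (0,6) (2,1) (6,5)
row 1: (5,6) (1,5) (3,1) (2,0) (4,2) (6,3) (0,4)
row 2: (2,2) (5,4) (1,3) (6,1) (3,0) (0,5) (4,6)
row 3: (0,1) (6,2) (2,4) (4,5) (5,3) (3,6) (1,0)
row 4: (3,5) (4,1) (0,2) (1,6) (6,4) (5,0) (2,3)
row 5: (4,3) (0,0) (6,6) (3,4) (2,5) (1,2) (5,1)
row 6: (6,0) (2,6) (5,5) (0,3) (1,1) (4,4) (3,2)
Orthogonality requires all 49 pairs distinct.
Check by first coordinate: for each symbol s of L1, list the L2 entries in the n cells where L1 = s; they must all differ.
  L1 = 0: L2 entries (in reading order) 6, 4, 5, 1, 2, 0, 3 — all 7 distinct ✓
  L1 = 1: L2 entries (in reading order) 4, 5, 3, 0, 6, 2, 1 — all 7 distinct ✓
  L1 = 2: L2 entries (in reading order) 1, 0, 2, 4, 3, 5, 6 — all 7 distinct ✓
  L1 = 3: L2 entries (in reading order) 3, 1, 0, 6, 5, 4, 2 — all 7 distinct ✓
  L1 = 4: L2 entries (in reading order) 0, 2, 6, 5, 1, 3, 4 — all 7 distinct ✓
  L1 = 5: L2 entries (in reading order) 2, 6, 4, 3, 0, 1, 5 — all 7 distinct ✓
  L1 = 6: L2 entries (in reading order) 5, 3, 1, 2, 4, 6, 0 — all 7 distinct ✓
Every symbol of L1 meets every symbol of L2 exactly once, so all 49 pairs are distinct (49 of 49).
Conclusion: YES.

YES


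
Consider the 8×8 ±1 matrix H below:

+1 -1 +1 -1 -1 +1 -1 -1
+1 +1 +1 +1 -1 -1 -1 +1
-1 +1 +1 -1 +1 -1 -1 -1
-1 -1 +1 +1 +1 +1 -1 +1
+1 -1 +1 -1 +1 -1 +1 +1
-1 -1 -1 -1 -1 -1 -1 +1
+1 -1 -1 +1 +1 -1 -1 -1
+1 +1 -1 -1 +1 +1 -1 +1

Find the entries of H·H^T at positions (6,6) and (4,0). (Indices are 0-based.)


Row 0 of H: [1, -1, 1, -1, -1, 1, -1, -1].
Row 4 of H: [1, -1, 1, -1, 1, -1, 1, 1].
Row 6 of H: [1, -1, -1, 1, 1, -1, -1, -1].
(H·H^T)[6][6] = Σ_j H[6][j]·H[6][j] = (1)² + (-1)² + (-1)² + (1)² + (1)² + (-1)² + (-1)² + (-1)² = 1 + 1 + 1 + 1 + 1 + 1 + 1 + 1 = 8.
(H·H^T)[4][0] = Σ_j H[4][j]·H[0][j] = (1)·(1) + (-1)·(-1) + (1)·(1) + (-1)·(-1) + (1)·(-1) + (-1)·(1) + (1)·(-1) + (1)·(-1) = 1 + 1 + 1 + 1 + -1 + -1 + -1 + -1 = 0.
So rows 4 and 0 are orthogonal; the diagonal entry equals n = 8.

(6,6) entry = 8; (4,0) entry = 0.


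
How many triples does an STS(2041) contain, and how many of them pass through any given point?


An STS(v) is a 2-(v, 3, 1) BIBD: block size k = 3, λ = 1.
Replication: r(k − 1) = λ(v − 1) ⇒ r·2 = 2041 − 1 = 2040 ⇒ r = 1020.
Block count: bk = vr ⇒ b·3 = 2041·1020 = 2081820 ⇒ b = 693940.
(Check via b = v(v − 1)/6 = 2041·2040/6 = 4163640/6 = 693940.)

r = 1020, b = 693940.


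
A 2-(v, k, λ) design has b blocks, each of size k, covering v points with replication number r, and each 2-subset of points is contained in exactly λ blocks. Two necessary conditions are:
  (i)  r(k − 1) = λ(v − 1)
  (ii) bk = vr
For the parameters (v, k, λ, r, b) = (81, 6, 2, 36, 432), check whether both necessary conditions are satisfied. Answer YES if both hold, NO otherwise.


Condition (i): r(k − 1) = 36·5 = 180; λ(v − 1) = 2·80 = 160. Match? NO.
Condition (ii): bk = 432·6 = 2592; vr = 81·36 = 2916. Match? NO.
Both conditions hold? NO.

NO


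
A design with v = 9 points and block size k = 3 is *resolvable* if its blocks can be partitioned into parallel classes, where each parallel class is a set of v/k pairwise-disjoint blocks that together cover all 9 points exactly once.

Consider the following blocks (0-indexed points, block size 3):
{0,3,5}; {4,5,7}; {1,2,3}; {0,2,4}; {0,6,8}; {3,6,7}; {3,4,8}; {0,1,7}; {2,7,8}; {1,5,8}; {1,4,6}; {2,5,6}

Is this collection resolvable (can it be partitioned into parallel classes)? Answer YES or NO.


v = 9, block size k = 3, number of blocks = 12.
For resolvability, blocks must partition into parallel classes of size v/k = 3.
Total blocks must therefore be a multiple of 3: 12 = 3·4 + 0 ⇒ divisible ✓.
Greedy packing gives 4 candidate class(es). Each should be a full parallel class (size 3, covers all 9 points).
  Class 1 (3 blocks): {0,3,5}; {2,7,8}; {1,4,6}. Points covered: [0, 1, 2, 3, 4, 5, 6, 7, 8].
  Class 2 (3 blocks): {4,5,7}; {1,2,3}; {0,6,8}. Points covered: [0, 1, 2, 3, 4, 5, 6, 7, 8].
  Class 3 (3 blocks): {0,2,4}; {3,6,7}; {1,5,8}. Points covered: [0, 1, 2, 3, 4, 5, 6, 7, 8].
  Class 4 (3 blocks): {3,4,8}; {0,1,7}; {2,5,6}. Points covered: [0, 1, 2, 3, 4, 5, 6, 7, 8].
All classes full (size 3)? YES. All classes cover every point? YES.
Resolvable? YES.

YES


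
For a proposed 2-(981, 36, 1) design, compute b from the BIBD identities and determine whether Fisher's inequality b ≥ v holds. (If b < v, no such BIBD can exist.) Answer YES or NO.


b = λv(v − 1)/(k(k − 1)) = 1·981·980/(36·35) = 961380/1260 = 763.
Compare with v = 981: b < v, so Fisher's inequality fails.

NO


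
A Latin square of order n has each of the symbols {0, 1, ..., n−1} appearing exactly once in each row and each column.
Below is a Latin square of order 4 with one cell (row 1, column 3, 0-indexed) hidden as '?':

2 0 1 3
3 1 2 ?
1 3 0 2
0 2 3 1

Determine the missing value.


Row 1 contains symbols [1, 2, 3] — missing [0].
Column 3 contains symbols [1, 2, 3] — missing [0].
The missing symbol must appear in both missing sets; intersection = [0].
Therefore the hidden value is 0.

Missing value = 0.


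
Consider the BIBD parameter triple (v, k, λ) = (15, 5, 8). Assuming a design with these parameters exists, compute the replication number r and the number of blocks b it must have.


Any 2-(v, k, λ) BIBD satisfies two necessary conditions:
  (i)  Each point sits in r blocks, and counting incidences through any fixed point gives r(k − 1) = λ(v − 1), so r = λ(v − 1)/(k − 1).
  (ii) Total incidences bk = vr, so b = vr/k.
Step 1: r = λ(v − 1)/(k − 1) = 8·(15 − 1)/(5 − 1) = 8·14/4 = 112/4 = 28.
Step 2: b = vr/k = 15·28/5 = 420/5 = 84.
Check integrality: r = 28 ∈ Z ✓, b = 84 ∈ Z ✓.
(These identities are necessary conditions: they determine r and b for any design with these parameters, but do not by themselves prove that one exists.)

r = 28, b = 84.


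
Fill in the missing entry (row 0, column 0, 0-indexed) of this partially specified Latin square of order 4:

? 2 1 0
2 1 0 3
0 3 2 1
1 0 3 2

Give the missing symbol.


Row 0 contains symbols [0, 1, 2] — missing [3].
Column 0 contains symbols [0, 1, 2] — missing [3].
The missing symbol must appear in both missing sets; intersection = [3].
Therefore the hidden value is 3.

Missing value = 3.


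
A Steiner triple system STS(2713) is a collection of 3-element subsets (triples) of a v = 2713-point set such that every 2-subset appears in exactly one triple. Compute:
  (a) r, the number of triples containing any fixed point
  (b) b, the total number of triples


An STS(v) is a 2-(v, 3, 1) BIBD: block size k = 3, λ = 1.
Replication: r(k − 1) = λ(v − 1) ⇒ r·2 = 2713 − 1 = 2712 ⇒ r = 1356.
Block count: bk = vr ⇒ b·3 = 2713·1356 = 3678828 ⇒ b = 1226276.
(Check via b = v(v − 1)/6 = 2713·2712/6 = 7357656/6 = 1226276.)

r = 1356, b = 1226276.


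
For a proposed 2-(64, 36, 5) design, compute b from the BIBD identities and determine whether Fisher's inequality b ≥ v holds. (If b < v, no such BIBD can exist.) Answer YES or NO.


b = λv(v − 1)/(k(k − 1)) = 5·64·63/(36·35) = 20160/1260 = 16.
Compare with v = 64: b < v, so Fisher's inequality fails.

NO


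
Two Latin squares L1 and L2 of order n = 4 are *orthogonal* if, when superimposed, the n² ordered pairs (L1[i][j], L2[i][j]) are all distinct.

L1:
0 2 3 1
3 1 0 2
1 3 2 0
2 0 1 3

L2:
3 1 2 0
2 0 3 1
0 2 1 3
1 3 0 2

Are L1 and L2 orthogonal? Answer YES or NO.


Form the n² = 16 superimposed pairs (L1[i][j], L2[i][j]), row by row (rows and columns indexed from 0):
row 0: (0,3) (2,1) (3,2) (1,0)
row 1: (3,2) (1,0) (0,3) (2,1)
row 2: (1,0) (3,2) (2,1) (0,3)
row 3: (2,1) (0,3) (1,0) (3,2)
Orthogonality requires all 16 pairs distinct.
But the pair (3,2) repeats: cell (0,2) has L1 = 3, L2 = 2, and cell (1,0) has L1 = 3, L2 = 2.
A repeated pair means some other pair never occurs (only 4 distinct pairs out of 16), so the squares are not orthogonal.
Conclusion: NO.

NO


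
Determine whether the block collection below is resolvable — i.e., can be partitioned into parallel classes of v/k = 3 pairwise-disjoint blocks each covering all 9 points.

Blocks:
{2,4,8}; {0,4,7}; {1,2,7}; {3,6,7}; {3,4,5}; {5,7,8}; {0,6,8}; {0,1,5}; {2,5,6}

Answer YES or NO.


v = 9, block size k = 3, number of blocks = 9.
For resolvability, blocks must partition into parallel classes of size v/k = 3.
Total blocks must therefore be a multiple of 3: 9 = 3·3 + 0 ⇒ divisible ✓.
Consider block {0,4,7}. The only other block(s) in the collection disjoint from it are {2,5,6} — just 1 block(s). Any parallel class containing {0,4,7} would need 2 other blocks each disjoint from it, so no parallel class of size 3 can contain {0,4,7}.
Since every block must belong to some parallel class in a resolution, the collection cannot be partitioned into parallel classes.
Resolvable? NO.

NO


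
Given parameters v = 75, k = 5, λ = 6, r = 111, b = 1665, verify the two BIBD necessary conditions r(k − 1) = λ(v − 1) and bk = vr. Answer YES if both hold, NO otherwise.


Condition (i): r(k − 1) = 111·4 = 444; λ(v − 1) = 6·74 = 444. Match? YES.
Condition (ii): bk = 1665·5 = 8325; vr = 75·111 = 8325. Match? YES.
Both conditions hold? YES.

YES


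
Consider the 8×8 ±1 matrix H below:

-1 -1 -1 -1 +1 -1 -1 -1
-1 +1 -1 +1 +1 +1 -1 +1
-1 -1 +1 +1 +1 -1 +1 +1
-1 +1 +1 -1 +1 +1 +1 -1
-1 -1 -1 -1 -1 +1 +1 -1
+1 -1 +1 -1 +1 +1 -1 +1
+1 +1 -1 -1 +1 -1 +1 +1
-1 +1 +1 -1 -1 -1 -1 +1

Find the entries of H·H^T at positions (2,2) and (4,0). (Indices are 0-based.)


Row 0 of H: [-1, -1, -1, -1, 1, -1, -1, -1].
Row 2 of H: [-1, -1, 1, 1, 1, -1, 1, 1].
Row 4 of H: [-1, -1, -1, -1, -1, 1, 1, -1].
(H·H^T)[2][2] = Σ_j H[2][j]·H[2][j] = (-1)² + (-1)² + (1)² + (1)² + (1)² + (-1)² + (1)² + (1)² = 1 + 1 + 1 + 1 + 1 + 1 + 1 + 1 = 8.
(H·H^T)[4][0] = Σ_j H[4][j]·H[0][j] = (-1)·(-1) + (-1)·(-1) + (-1)·(-1) + (-1)·(-1) + (-1)·(1) + (1)·(-1) + (1)·(-1) + (-1)·(-1) = 1 + 1 + 1 + 1 + -1 + -1 + -1 + 1 = 2.
Rows 4 and 0 are not orthogonal (dot product = 2 ≠ 0), so H is not a Hadamard matrix.

(2,2) entry = 8; (4,0) entry = 2.


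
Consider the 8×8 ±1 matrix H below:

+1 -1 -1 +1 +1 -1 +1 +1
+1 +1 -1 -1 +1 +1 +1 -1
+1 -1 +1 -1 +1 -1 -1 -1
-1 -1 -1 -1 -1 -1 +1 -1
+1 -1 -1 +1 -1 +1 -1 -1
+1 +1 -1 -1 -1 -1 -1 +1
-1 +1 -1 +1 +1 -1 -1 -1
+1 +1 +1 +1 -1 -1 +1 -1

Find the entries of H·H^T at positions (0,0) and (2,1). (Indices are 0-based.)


Row 0 of H: [1, -1, -1, 1, 1, -1, 1, 1].
Row 1 of H: [1, 1, -1, -1, 1, 1, 1, -1].
Row 2 of H: [1, -1, 1, -1, 1, -1, -1, -1].
(H·H^T)[0][0] = Σ_j H[0][j]·H[0][j] = (1)² + (-1)² + (-1)² + (1)² + (1)² + (-1)² + (1)² + (1)² = 1 + 1 + 1 + 1 + 1 + 1 + 1 + 1 = 8.
(H·H^T)[2][1] = Σ_j H[2][j]·H[1][j] = (1)·(1) + (-1)·(1) + (1)·(-1) + (-1)·(-1) + (1)·(1) + (-1)·(1) + (-1)·(1) + (-1)·(-1) = 1 + -1 + -1 + 1 + 1 + -1 + -1 + 1 = 0.
So rows 2 and 1 are orthogonal; the diagonal entry equals n = 8.

(0,0) entry = 8; (2,1) entry = 0.


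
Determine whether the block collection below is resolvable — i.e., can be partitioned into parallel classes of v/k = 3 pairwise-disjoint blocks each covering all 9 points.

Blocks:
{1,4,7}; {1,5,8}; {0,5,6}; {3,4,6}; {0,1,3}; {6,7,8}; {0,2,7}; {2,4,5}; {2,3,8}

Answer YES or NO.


v = 9, block size k = 3, number of blocks = 9.
For resolvability, blocks must partition into parallel classes of size v/k = 3.
Total blocks must therefore be a multiple of 3: 9 = 3·3 + 0 ⇒ divisible ✓.
Greedy packing gives 3 candidate class(es). Each should be a full parallel class (size 3, covers all 9 points).
  Class 1 (3 blocks): {1,4,7}; {0,5,6}; {2,3,8}. Points covered: [0, 1, 2, 3, 4, 5, 6, 7, 8].
  Class 2 (3 blocks): {1,5,8}; {3,4,6}; {0,2,7}. Points covered: [0, 1, 2, 3, 4, 5, 6, 7, 8].
  Class 3 (3 blocks): {0,1,3}; {6,7,8}; {2,4,5}. Points covered: [0, 1, 2, 3, 4, 5, 6, 7, 8].
All classes full (size 3)? YES. All classes cover every point? YES.
Resolvable? YES.

YES


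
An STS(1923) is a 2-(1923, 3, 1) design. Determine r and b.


An STS(v) is a 2-(v, 3, 1) BIBD: block size k = 3, λ = 1.
Replication: r(k − 1) = λ(v − 1) ⇒ r·2 = 1923 − 1 = 1922 ⇒ r = 961.
Block count: bk = vr ⇒ b·3 = 1923·961 = 1848003 ⇒ b = 616001.
(Check via b = v(v − 1)/6 = 1923·1922/6 = 3696006/6 = 616001.)

r = 961, b = 616001.


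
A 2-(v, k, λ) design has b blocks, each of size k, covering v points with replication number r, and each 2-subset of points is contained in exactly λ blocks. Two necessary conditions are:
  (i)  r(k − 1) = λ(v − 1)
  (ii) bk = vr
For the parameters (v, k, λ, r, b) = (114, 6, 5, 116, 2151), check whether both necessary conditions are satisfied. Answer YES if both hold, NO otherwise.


Condition (i): r(k − 1) = 116·5 = 580; λ(v − 1) = 5·113 = 565. Match? NO.
Condition (ii): bk = 2151·6 = 12906; vr = 114·116 = 13224. Match? NO.
Both conditions hold? NO.

NO


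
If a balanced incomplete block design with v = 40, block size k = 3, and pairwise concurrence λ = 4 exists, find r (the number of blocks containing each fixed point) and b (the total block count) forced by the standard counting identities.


Any 2-(v, k, λ) BIBD satisfies two necessary conditions:
  (i)  Each point sits in r blocks, and counting incidences through any fixed point gives r(k − 1) = λ(v − 1), so r = λ(v − 1)/(k − 1).
  (ii) Total incidences bk = vr, so b = vr/k.
Step 1: r = λ(v − 1)/(k − 1) = 4·(40 − 1)/(3 − 1) = 4·39/2 = 156/2 = 78.
Step 2: b = vr/k = 40·78/3 = 3120/3 = 1040.
Check integrality: r = 78 ∈ Z ✓, b = 1040 ∈ Z ✓.
(These identities are necessary conditions: they determine r and b for any design with these parameters, but do not by themselves prove that one exists.)

r = 78, b = 1040.


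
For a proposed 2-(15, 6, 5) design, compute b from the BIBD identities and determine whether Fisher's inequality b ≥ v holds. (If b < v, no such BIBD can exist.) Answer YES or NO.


r = λ(v − 1)/(k − 1) = 5·14/5 = 14.
b = vr/k = 15·14/6 = 35.
Fisher's inequality: b ≥ v ⇔ 35 ≥ 15? YES.

YES


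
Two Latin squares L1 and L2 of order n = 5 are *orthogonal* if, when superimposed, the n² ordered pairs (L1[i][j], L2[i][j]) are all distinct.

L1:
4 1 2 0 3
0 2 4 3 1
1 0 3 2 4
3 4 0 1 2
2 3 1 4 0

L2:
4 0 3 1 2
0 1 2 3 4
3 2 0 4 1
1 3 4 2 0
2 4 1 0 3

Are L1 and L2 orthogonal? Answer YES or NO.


Form the n² = 25 superimposed pairs (L1[i][j], L2[i][j]), row by row (rows and columns indexed from 0):
row 0: (4,4) (1,0) (2,3) (0,1) (3,2)
row 1: (0,0) (2,1) (4,2) (3,3) (1,4)
row 2: (1,3) (0,2) (3,0) (2,4) (4,1)
row 3: (3,1) (4,3) (0,4) (1,2) (2,0)
row 4: (2,2) (3,4) (1,1) (4,0) (0,3)
Orthogonality requires all 25 pairs distinct.
Check by first coordinate: for each symbol s of L1, list the L2 entries in the n cells where L1 = s; they must all differ.
  L1 = 0: L2 entries (in reading order) 1, 0, 2, 4, 3 — all 5 distinct ✓
  L1 = 1: L2 entries (in reading order) 0, 4, 3, 2, 1 — all 5 distinct ✓
  L1 = 2: L2 entries (in reading order) 3, 1, 4, 0, 2 — all 5 distinct ✓
  L1 = 3: L2 entries (in reading order) 2, 3, 0, 1, 4 — all 5 distinct ✓
  L1 = 4: L2 entries (in reading order) 4, 2, 1, 3, 0 — all 5 distinct ✓
Every symbol of L1 meets every symbol of L2 exactly once, so all 25 pairs are distinct (25 of 25).
Conclusion: YES.

YES


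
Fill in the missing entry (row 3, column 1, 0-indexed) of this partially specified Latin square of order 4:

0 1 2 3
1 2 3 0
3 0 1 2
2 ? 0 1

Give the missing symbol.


Row 3 contains symbols [0, 1, 2] — missing [3].
Column 1 contains symbols [0, 1, 2] — missing [3].
The missing symbol must appear in both missing sets; intersection = [3].
Therefore the hidden value is 3.

Missing value = 3.


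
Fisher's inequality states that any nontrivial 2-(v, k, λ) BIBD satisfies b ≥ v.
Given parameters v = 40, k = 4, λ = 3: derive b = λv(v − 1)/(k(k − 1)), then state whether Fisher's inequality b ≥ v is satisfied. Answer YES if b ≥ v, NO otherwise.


r = λ(v − 1)/(k − 1) = 3·39/3 = 39.
b = vr/k = 40·39/4 = 390.
Fisher's inequality: b ≥ v ⇔ 390 ≥ 40? YES.

YES


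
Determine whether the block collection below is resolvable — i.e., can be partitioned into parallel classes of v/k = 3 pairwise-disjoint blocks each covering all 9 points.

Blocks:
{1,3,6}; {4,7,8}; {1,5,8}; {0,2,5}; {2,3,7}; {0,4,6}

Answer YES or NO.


v = 9, block size k = 3, number of blocks = 6.
For resolvability, blocks must partition into parallel classes of size v/k = 3.
Total blocks must therefore be a multiple of 3: 6 = 3·2 + 0 ⇒ divisible ✓.
Greedy packing gives 2 candidate class(es). Each should be a full parallel class (size 3, covers all 9 points).
  Class 1 (3 blocks): {1,3,6}; {4,7,8}; {0,2,5}. Points covered: [0, 1, 2, 3, 4, 5, 6, 7, 8].
  Class 2 (3 blocks): {1,5,8}; {2,3,7}; {0,4,6}. Points covered: [0, 1, 2, 3, 4, 5, 6, 7, 8].
All classes full (size 3)? YES. All classes cover every point? YES.
Resolvable? YES.

YES


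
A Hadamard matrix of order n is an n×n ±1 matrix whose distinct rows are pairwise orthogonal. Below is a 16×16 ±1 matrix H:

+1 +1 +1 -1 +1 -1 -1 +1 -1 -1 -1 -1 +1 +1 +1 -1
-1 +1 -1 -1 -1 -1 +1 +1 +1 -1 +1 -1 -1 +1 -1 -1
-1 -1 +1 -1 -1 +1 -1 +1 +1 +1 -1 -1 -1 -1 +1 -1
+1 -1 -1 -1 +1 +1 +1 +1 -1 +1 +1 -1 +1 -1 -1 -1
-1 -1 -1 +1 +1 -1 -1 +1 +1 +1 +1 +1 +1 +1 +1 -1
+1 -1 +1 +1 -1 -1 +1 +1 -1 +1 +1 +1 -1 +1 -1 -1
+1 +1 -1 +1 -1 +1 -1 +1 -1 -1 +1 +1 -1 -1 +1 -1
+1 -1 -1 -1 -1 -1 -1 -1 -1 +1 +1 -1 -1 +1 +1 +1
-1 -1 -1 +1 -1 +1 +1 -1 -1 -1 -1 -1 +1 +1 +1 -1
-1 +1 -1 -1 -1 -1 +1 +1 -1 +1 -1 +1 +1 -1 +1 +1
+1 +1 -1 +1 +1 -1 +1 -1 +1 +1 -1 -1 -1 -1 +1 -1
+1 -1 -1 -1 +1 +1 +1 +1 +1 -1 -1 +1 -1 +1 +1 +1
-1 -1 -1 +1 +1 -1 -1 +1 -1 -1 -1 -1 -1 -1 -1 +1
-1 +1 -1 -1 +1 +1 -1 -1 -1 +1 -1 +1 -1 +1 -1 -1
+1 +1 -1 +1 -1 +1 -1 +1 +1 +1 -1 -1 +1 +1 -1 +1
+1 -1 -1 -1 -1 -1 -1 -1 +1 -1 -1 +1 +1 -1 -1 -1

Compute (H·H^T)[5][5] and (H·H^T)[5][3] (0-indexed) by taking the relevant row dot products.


Row 3 of H: [1, -1, -1, -1, 1, 1, 1, 1, -1, 1, 1, -1, 1, -1, -1, -1].
Row 5 of H: [1, -1, 1, 1, -1, -1, 1, 1, -1, 1, 1, 1, -1, 1, -1, -1].
(H·H^T)[5][5] = Σ_j H[5][j]·H[5][j] = (1)² + (-1)² + (1)² + (1)² + (-1)² + (-1)² + (1)² + (1)² + (-1)² + (1)² + (1)² + (1)² + (-1)² + (1)² + (-1)² + (-1)² = 1 + 1 + 1 + 1 + 1 + 1 + 1 + 1 + 1 + 1 + 1 + 1 + 1 + 1 + 1 + 1 = 16.
(H·H^T)[5][3] = Σ_j H[5][j]·H[3][j] = (1)·(1) + (-1)·(-1) + (1)·(-1) + (1)·(-1) + (-1)·(1) + (-1)·(1) + (1)·(1) + (1)·(1) + (-1)·(-1) + (1)·(1) + (1)·(1) + (1)·(-1) + (-1)·(1) + (1)·(-1) + (-1)·(-1) + (-1)·(-1) = 1 + 1 + -1 + -1 + -1 + -1 + 1 + 1 + 1 + 1 + 1 + -1 + -1 + -1 + 1 + 1 = 2.
Rows 5 and 3 are not orthogonal (dot product = 2 ≠ 0), so H is not a Hadamard matrix.

(5,5) entry = 16; (5,3) entry = 2.
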